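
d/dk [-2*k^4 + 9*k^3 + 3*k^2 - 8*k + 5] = -8*k^3 + 27*k^2 + 6*k - 8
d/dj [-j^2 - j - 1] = -2*j - 1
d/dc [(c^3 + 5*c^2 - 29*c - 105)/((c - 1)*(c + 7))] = (c^2 - 2*c + 17)/(c^2 - 2*c + 1)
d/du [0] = 0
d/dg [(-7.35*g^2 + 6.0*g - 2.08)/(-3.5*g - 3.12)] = (25.725*g^2 + 45.864*g - 26.0)/(12.25*g^2 + 21.84*g + 9.7344)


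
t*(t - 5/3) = t^2 - 5*t/3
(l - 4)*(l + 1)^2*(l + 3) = l^4 + l^3 - 13*l^2 - 25*l - 12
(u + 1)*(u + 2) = u^2 + 3*u + 2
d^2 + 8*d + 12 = (d + 2)*(d + 6)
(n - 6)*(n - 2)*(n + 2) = n^3 - 6*n^2 - 4*n + 24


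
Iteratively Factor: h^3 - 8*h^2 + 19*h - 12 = (h - 1)*(h^2 - 7*h + 12) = (h - 4)*(h - 1)*(h - 3)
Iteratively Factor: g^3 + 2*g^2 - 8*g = (g)*(g^2 + 2*g - 8) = g*(g + 4)*(g - 2)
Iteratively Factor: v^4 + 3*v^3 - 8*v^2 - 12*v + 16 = (v + 4)*(v^3 - v^2 - 4*v + 4) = (v + 2)*(v + 4)*(v^2 - 3*v + 2) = (v - 1)*(v + 2)*(v + 4)*(v - 2)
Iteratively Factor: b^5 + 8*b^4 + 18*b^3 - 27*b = (b - 1)*(b^4 + 9*b^3 + 27*b^2 + 27*b) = (b - 1)*(b + 3)*(b^3 + 6*b^2 + 9*b) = (b - 1)*(b + 3)^2*(b^2 + 3*b) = (b - 1)*(b + 3)^3*(b)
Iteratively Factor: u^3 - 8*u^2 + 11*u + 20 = (u - 5)*(u^2 - 3*u - 4) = (u - 5)*(u + 1)*(u - 4)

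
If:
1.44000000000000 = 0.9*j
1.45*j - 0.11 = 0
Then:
No Solution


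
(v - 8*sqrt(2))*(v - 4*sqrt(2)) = v^2 - 12*sqrt(2)*v + 64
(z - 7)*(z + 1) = z^2 - 6*z - 7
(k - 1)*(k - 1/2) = k^2 - 3*k/2 + 1/2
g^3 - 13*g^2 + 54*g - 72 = (g - 6)*(g - 4)*(g - 3)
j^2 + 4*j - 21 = (j - 3)*(j + 7)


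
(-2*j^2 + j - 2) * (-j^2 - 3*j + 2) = 2*j^4 + 5*j^3 - 5*j^2 + 8*j - 4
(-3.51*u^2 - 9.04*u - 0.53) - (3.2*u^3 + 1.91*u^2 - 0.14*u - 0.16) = -3.2*u^3 - 5.42*u^2 - 8.9*u - 0.37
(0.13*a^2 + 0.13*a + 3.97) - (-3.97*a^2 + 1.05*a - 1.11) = 4.1*a^2 - 0.92*a + 5.08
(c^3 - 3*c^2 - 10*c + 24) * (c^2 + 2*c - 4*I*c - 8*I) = c^5 - c^4 - 4*I*c^4 - 16*c^3 + 4*I*c^3 + 4*c^2 + 64*I*c^2 + 48*c - 16*I*c - 192*I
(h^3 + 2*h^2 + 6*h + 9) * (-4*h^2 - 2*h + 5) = -4*h^5 - 10*h^4 - 23*h^3 - 38*h^2 + 12*h + 45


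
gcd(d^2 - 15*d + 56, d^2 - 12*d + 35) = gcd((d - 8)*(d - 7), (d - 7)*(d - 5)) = d - 7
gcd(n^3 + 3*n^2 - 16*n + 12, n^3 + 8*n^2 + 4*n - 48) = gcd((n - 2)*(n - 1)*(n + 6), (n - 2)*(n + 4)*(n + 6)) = n^2 + 4*n - 12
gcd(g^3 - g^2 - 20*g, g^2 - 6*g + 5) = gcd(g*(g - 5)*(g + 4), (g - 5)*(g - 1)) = g - 5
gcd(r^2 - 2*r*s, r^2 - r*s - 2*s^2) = r - 2*s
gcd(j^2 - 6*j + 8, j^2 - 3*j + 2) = j - 2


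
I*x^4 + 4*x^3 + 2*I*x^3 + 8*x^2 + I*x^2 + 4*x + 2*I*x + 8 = (x + 2)*(x - 4*I)*(x + I)*(I*x + 1)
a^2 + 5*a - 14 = (a - 2)*(a + 7)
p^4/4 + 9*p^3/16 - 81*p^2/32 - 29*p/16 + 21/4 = (p/4 + 1)*(p - 2)*(p - 3/2)*(p + 7/4)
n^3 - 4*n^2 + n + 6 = (n - 3)*(n - 2)*(n + 1)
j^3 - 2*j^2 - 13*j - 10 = (j - 5)*(j + 1)*(j + 2)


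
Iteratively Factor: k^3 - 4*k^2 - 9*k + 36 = (k - 4)*(k^2 - 9) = (k - 4)*(k - 3)*(k + 3)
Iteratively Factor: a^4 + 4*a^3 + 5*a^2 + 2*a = (a + 1)*(a^3 + 3*a^2 + 2*a) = (a + 1)^2*(a^2 + 2*a) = (a + 1)^2*(a + 2)*(a)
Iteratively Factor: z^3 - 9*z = (z)*(z^2 - 9) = z*(z + 3)*(z - 3)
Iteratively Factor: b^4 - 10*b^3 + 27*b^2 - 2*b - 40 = (b - 5)*(b^3 - 5*b^2 + 2*b + 8) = (b - 5)*(b - 2)*(b^2 - 3*b - 4) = (b - 5)*(b - 4)*(b - 2)*(b + 1)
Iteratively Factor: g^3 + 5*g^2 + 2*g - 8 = (g + 2)*(g^2 + 3*g - 4) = (g + 2)*(g + 4)*(g - 1)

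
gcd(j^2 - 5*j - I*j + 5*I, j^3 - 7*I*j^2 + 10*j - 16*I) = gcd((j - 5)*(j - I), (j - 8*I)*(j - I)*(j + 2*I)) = j - I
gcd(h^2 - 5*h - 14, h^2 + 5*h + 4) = 1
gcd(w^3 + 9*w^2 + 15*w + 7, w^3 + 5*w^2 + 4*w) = w + 1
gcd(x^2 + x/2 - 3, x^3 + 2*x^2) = x + 2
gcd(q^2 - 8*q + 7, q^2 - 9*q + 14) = q - 7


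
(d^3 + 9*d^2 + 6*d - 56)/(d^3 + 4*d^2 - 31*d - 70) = (d^2 + 2*d - 8)/(d^2 - 3*d - 10)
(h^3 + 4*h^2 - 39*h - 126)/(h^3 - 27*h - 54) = (h + 7)/(h + 3)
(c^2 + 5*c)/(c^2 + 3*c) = (c + 5)/(c + 3)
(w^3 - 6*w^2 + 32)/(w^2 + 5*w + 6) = (w^2 - 8*w + 16)/(w + 3)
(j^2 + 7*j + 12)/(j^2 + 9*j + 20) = (j + 3)/(j + 5)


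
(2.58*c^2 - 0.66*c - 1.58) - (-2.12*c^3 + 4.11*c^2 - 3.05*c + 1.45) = 2.12*c^3 - 1.53*c^2 + 2.39*c - 3.03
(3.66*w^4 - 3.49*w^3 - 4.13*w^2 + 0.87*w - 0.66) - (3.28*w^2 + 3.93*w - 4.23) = 3.66*w^4 - 3.49*w^3 - 7.41*w^2 - 3.06*w + 3.57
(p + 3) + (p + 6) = 2*p + 9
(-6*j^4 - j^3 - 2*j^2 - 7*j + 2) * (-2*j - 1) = 12*j^5 + 8*j^4 + 5*j^3 + 16*j^2 + 3*j - 2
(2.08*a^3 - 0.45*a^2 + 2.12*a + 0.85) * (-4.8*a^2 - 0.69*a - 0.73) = -9.984*a^5 + 0.7248*a^4 - 11.3839*a^3 - 5.2143*a^2 - 2.1341*a - 0.6205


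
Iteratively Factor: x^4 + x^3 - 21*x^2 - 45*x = (x + 3)*(x^3 - 2*x^2 - 15*x) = x*(x + 3)*(x^2 - 2*x - 15) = x*(x - 5)*(x + 3)*(x + 3)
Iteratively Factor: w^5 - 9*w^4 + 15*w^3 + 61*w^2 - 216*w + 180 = (w + 3)*(w^4 - 12*w^3 + 51*w^2 - 92*w + 60) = (w - 2)*(w + 3)*(w^3 - 10*w^2 + 31*w - 30) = (w - 3)*(w - 2)*(w + 3)*(w^2 - 7*w + 10) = (w - 5)*(w - 3)*(w - 2)*(w + 3)*(w - 2)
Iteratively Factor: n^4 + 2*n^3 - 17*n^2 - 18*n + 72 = (n + 4)*(n^3 - 2*n^2 - 9*n + 18) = (n - 3)*(n + 4)*(n^2 + n - 6) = (n - 3)*(n - 2)*(n + 4)*(n + 3)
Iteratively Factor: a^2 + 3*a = (a + 3)*(a)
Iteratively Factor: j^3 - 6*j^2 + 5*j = (j - 1)*(j^2 - 5*j) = j*(j - 1)*(j - 5)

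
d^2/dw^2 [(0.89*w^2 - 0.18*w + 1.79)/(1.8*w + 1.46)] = (1.77635683940025e-15*w + 16.339528)/(5.832*w^3 + 14.1912*w^2 + 11.51064*w + 3.112136)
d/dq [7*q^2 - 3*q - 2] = 14*q - 3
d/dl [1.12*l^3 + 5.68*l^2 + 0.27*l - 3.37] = 3.36*l^2 + 11.36*l + 0.27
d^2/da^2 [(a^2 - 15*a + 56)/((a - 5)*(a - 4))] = 12*(-a^3 + 18*a^2 - 102*a + 186)/(a^6 - 27*a^5 + 303*a^4 - 1809*a^3 + 6060*a^2 - 10800*a + 8000)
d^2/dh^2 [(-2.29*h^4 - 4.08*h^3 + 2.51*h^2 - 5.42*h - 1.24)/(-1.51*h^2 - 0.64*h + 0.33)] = (10.442858*h^6 + 13.278336*h^5 - 1.21873800000002*h^4 + 29.237708*h^3 + 7.28194199999999*h^2 + 26.060604*h + 3.994322)/(3.442951*h^6 + 4.377792*h^5 - 0.401811*h^4 - 1.651328*h^3 + 0.087813*h^2 + 0.209088*h - 0.035937)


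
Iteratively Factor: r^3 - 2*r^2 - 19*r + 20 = (r - 1)*(r^2 - r - 20) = (r - 1)*(r + 4)*(r - 5)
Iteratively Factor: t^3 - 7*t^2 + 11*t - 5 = (t - 1)*(t^2 - 6*t + 5) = (t - 5)*(t - 1)*(t - 1)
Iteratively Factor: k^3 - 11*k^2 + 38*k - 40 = (k - 2)*(k^2 - 9*k + 20) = (k - 4)*(k - 2)*(k - 5)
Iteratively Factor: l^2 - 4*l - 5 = (l + 1)*(l - 5)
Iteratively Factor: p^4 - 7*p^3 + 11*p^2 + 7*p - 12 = (p - 3)*(p^3 - 4*p^2 - p + 4) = (p - 3)*(p - 1)*(p^2 - 3*p - 4) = (p - 3)*(p - 1)*(p + 1)*(p - 4)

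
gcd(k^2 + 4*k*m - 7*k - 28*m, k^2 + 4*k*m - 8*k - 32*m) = k + 4*m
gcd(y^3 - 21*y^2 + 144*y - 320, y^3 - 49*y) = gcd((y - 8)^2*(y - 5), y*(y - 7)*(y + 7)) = 1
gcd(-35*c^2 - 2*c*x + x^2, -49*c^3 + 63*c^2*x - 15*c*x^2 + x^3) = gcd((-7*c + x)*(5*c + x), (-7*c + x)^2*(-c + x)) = -7*c + x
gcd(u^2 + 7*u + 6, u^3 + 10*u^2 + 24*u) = u + 6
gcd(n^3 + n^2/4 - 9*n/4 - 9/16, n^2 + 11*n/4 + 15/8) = n + 3/2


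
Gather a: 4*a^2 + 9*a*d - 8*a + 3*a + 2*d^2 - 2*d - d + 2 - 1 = 4*a^2 + a*(9*d - 5) + 2*d^2 - 3*d + 1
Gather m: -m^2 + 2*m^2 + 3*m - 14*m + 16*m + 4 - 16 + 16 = m^2 + 5*m + 4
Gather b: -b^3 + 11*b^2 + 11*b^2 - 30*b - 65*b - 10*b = -b^3 + 22*b^2 - 105*b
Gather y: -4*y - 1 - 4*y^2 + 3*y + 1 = -4*y^2 - y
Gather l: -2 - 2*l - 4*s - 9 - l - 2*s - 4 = -3*l - 6*s - 15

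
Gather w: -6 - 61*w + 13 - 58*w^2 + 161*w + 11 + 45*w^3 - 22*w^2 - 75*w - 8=45*w^3 - 80*w^2 + 25*w + 10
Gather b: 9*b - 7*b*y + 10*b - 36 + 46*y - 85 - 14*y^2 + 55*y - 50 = b*(19 - 7*y) - 14*y^2 + 101*y - 171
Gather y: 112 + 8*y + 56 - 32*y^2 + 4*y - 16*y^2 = -48*y^2 + 12*y + 168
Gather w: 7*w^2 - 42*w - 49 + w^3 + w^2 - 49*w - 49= w^3 + 8*w^2 - 91*w - 98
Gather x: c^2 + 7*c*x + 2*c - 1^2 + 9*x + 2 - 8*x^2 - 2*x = c^2 + 2*c - 8*x^2 + x*(7*c + 7) + 1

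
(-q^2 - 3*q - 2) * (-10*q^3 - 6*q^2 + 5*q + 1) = 10*q^5 + 36*q^4 + 33*q^3 - 4*q^2 - 13*q - 2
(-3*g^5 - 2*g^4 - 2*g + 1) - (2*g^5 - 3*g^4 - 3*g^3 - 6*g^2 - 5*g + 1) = -5*g^5 + g^4 + 3*g^3 + 6*g^2 + 3*g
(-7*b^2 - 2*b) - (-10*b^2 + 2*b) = 3*b^2 - 4*b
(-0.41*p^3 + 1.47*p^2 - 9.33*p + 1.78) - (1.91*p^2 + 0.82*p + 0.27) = -0.41*p^3 - 0.44*p^2 - 10.15*p + 1.51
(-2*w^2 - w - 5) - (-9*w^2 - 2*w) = 7*w^2 + w - 5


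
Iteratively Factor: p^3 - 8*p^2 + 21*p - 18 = (p - 2)*(p^2 - 6*p + 9) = (p - 3)*(p - 2)*(p - 3)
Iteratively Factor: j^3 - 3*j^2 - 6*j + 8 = (j - 1)*(j^2 - 2*j - 8) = (j - 1)*(j + 2)*(j - 4)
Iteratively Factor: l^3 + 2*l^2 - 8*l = (l - 2)*(l^2 + 4*l) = (l - 2)*(l + 4)*(l)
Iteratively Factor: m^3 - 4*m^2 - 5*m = (m)*(m^2 - 4*m - 5) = m*(m - 5)*(m + 1)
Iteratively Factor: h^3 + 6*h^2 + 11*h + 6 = (h + 2)*(h^2 + 4*h + 3) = (h + 1)*(h + 2)*(h + 3)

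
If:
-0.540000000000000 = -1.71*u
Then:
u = 0.32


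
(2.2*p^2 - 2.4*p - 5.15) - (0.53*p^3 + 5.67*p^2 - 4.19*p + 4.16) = -0.53*p^3 - 3.47*p^2 + 1.79*p - 9.31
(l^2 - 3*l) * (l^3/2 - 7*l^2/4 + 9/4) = l^5/2 - 13*l^4/4 + 21*l^3/4 + 9*l^2/4 - 27*l/4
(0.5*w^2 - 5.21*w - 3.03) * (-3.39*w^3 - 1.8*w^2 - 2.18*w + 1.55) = -1.695*w^5 + 16.7619*w^4 + 18.5597*w^3 + 17.5868*w^2 - 1.4701*w - 4.6965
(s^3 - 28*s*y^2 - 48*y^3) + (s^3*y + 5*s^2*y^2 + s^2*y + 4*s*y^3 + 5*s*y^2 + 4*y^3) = s^3*y + s^3 + 5*s^2*y^2 + s^2*y + 4*s*y^3 - 23*s*y^2 - 44*y^3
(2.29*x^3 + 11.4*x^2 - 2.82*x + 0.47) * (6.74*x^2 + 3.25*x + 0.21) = 15.4346*x^5 + 84.2785*x^4 + 18.5241*x^3 - 3.6032*x^2 + 0.9353*x + 0.0987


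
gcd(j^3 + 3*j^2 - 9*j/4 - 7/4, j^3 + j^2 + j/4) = j + 1/2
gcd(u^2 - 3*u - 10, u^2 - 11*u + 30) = u - 5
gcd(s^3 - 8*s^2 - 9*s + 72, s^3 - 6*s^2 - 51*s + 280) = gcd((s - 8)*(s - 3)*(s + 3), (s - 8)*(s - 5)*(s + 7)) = s - 8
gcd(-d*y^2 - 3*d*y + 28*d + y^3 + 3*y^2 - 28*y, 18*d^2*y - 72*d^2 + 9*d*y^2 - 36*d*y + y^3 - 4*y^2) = y - 4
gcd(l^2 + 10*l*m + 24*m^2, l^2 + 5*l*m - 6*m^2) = l + 6*m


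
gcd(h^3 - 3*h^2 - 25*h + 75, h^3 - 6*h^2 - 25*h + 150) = h^2 - 25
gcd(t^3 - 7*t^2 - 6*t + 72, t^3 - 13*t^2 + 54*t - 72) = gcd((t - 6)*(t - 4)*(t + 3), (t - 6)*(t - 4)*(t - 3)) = t^2 - 10*t + 24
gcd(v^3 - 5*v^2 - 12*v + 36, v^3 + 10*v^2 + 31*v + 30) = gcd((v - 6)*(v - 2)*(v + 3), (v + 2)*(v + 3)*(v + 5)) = v + 3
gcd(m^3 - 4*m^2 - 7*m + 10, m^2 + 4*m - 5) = m - 1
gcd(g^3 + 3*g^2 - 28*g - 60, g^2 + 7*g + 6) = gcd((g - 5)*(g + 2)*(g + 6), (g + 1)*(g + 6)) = g + 6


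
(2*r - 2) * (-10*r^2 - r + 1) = -20*r^3 + 18*r^2 + 4*r - 2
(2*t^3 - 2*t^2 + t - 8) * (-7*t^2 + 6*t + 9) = -14*t^5 + 26*t^4 - t^3 + 44*t^2 - 39*t - 72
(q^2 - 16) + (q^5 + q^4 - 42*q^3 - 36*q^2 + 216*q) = q^5 + q^4 - 42*q^3 - 35*q^2 + 216*q - 16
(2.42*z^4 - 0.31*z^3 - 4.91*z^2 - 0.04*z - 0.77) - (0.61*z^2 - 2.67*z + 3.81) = 2.42*z^4 - 0.31*z^3 - 5.52*z^2 + 2.63*z - 4.58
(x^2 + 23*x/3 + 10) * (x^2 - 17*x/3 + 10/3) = x^4 + 2*x^3 - 271*x^2/9 - 280*x/9 + 100/3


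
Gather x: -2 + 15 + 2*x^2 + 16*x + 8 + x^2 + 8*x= 3*x^2 + 24*x + 21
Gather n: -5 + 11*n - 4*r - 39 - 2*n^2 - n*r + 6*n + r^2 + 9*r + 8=-2*n^2 + n*(17 - r) + r^2 + 5*r - 36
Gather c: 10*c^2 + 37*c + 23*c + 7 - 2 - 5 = 10*c^2 + 60*c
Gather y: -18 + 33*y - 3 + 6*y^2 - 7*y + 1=6*y^2 + 26*y - 20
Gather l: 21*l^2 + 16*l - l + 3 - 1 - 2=21*l^2 + 15*l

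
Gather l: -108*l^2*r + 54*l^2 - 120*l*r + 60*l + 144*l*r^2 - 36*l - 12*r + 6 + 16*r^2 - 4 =l^2*(54 - 108*r) + l*(144*r^2 - 120*r + 24) + 16*r^2 - 12*r + 2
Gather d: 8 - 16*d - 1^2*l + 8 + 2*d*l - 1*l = d*(2*l - 16) - 2*l + 16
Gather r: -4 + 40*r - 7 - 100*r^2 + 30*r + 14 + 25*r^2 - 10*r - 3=-75*r^2 + 60*r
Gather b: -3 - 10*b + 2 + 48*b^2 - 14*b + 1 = 48*b^2 - 24*b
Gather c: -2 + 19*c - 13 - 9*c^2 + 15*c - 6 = -9*c^2 + 34*c - 21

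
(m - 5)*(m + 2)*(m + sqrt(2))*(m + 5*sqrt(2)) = m^4 - 3*m^3 + 6*sqrt(2)*m^3 - 18*sqrt(2)*m^2 - 60*sqrt(2)*m - 30*m - 100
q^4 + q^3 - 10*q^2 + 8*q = q*(q - 2)*(q - 1)*(q + 4)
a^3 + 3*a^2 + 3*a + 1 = (a + 1)^3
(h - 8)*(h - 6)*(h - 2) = h^3 - 16*h^2 + 76*h - 96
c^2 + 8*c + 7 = (c + 1)*(c + 7)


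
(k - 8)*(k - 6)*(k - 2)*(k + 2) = k^4 - 14*k^3 + 44*k^2 + 56*k - 192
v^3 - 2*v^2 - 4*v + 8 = (v - 2)^2*(v + 2)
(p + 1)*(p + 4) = p^2 + 5*p + 4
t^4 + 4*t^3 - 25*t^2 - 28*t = t*(t - 4)*(t + 1)*(t + 7)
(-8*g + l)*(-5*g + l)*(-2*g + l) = -80*g^3 + 66*g^2*l - 15*g*l^2 + l^3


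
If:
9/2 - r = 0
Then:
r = 9/2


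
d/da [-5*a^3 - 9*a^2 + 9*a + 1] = -15*a^2 - 18*a + 9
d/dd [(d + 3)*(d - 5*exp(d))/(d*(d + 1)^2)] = (-5*d^3*exp(d) - d^3 - 10*d^2*exp(d) - 5*d^2 + 30*d*exp(d) + 15*exp(d))/(d^2*(d^3 + 3*d^2 + 3*d + 1))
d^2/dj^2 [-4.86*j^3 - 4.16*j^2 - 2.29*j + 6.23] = -29.16*j - 8.32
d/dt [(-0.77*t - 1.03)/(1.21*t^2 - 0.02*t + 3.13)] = (0.9317*t^2 + 2.4926*t - 2.4307)/(1.4641*t^4 - 0.0484*t^3 + 7.575*t^2 - 0.1252*t + 9.7969)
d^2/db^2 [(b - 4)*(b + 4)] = 2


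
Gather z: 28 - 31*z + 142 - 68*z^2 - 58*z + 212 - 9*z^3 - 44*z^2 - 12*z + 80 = -9*z^3 - 112*z^2 - 101*z + 462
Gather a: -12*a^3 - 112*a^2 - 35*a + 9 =-12*a^3 - 112*a^2 - 35*a + 9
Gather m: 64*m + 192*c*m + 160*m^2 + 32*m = 160*m^2 + m*(192*c + 96)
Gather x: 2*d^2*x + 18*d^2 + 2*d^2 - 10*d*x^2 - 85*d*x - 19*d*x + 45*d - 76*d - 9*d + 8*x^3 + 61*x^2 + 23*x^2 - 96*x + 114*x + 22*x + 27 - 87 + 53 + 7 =20*d^2 - 40*d + 8*x^3 + x^2*(84 - 10*d) + x*(2*d^2 - 104*d + 40)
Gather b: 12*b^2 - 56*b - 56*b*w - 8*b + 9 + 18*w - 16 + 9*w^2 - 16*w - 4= 12*b^2 + b*(-56*w - 64) + 9*w^2 + 2*w - 11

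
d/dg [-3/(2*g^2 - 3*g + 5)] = 3*(4*g - 3)/(2*g^2 - 3*g + 5)^2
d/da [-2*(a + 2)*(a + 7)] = -4*a - 18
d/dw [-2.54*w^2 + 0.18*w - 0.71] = 0.18 - 5.08*w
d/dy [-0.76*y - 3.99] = -0.760000000000000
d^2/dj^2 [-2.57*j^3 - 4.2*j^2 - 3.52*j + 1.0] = -15.42*j - 8.4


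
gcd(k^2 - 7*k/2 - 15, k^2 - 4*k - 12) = k - 6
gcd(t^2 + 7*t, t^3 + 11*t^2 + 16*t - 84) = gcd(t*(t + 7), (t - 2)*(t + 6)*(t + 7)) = t + 7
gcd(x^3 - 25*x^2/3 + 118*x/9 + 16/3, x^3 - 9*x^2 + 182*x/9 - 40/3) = x - 6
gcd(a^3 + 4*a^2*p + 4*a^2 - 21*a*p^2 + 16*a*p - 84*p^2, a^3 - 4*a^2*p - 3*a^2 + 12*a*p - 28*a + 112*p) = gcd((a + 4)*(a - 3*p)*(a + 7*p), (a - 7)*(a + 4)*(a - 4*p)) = a + 4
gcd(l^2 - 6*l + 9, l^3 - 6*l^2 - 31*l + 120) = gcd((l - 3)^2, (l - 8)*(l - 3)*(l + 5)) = l - 3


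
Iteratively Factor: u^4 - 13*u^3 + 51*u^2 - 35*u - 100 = (u - 5)*(u^3 - 8*u^2 + 11*u + 20) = (u - 5)*(u + 1)*(u^2 - 9*u + 20) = (u - 5)*(u - 4)*(u + 1)*(u - 5)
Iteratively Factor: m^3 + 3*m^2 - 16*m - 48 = (m - 4)*(m^2 + 7*m + 12) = (m - 4)*(m + 3)*(m + 4)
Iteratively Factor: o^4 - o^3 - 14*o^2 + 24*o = (o)*(o^3 - o^2 - 14*o + 24) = o*(o - 3)*(o^2 + 2*o - 8) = o*(o - 3)*(o + 4)*(o - 2)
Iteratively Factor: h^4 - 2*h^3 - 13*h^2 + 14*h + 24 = (h + 3)*(h^3 - 5*h^2 + 2*h + 8) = (h + 1)*(h + 3)*(h^2 - 6*h + 8) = (h - 4)*(h + 1)*(h + 3)*(h - 2)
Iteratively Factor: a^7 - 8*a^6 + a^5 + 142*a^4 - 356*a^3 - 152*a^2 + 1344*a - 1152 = (a + 4)*(a^6 - 12*a^5 + 49*a^4 - 54*a^3 - 140*a^2 + 408*a - 288) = (a - 4)*(a + 4)*(a^5 - 8*a^4 + 17*a^3 + 14*a^2 - 84*a + 72) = (a - 4)*(a - 3)*(a + 4)*(a^4 - 5*a^3 + 2*a^2 + 20*a - 24) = (a - 4)*(a - 3)*(a - 2)*(a + 4)*(a^3 - 3*a^2 - 4*a + 12) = (a - 4)*(a - 3)*(a - 2)^2*(a + 4)*(a^2 - a - 6) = (a - 4)*(a - 3)*(a - 2)^2*(a + 2)*(a + 4)*(a - 3)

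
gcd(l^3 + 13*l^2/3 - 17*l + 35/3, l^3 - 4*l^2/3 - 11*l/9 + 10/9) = l - 5/3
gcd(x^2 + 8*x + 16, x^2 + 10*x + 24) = x + 4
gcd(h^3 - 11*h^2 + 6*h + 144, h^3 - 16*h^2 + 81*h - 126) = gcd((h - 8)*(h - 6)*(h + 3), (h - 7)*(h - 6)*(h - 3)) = h - 6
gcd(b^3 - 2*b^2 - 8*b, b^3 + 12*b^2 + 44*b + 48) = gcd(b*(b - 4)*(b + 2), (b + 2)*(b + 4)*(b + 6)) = b + 2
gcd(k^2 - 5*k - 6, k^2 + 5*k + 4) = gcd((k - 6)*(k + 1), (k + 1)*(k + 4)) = k + 1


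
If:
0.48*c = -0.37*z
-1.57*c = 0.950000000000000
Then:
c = -0.61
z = 0.78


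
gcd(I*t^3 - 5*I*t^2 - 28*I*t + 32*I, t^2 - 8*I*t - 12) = 1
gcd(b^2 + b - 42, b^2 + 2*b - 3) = 1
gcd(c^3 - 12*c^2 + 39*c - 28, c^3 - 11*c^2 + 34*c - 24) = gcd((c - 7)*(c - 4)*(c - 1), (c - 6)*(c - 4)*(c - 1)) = c^2 - 5*c + 4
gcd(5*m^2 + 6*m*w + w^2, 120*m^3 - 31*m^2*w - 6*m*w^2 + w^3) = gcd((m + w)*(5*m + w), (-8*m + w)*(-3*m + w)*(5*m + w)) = 5*m + w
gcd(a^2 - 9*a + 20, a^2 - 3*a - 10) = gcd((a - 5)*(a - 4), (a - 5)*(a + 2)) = a - 5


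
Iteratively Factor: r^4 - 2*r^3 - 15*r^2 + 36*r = (r + 4)*(r^3 - 6*r^2 + 9*r) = (r - 3)*(r + 4)*(r^2 - 3*r) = r*(r - 3)*(r + 4)*(r - 3)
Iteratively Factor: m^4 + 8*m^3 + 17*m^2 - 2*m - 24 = (m - 1)*(m^3 + 9*m^2 + 26*m + 24) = (m - 1)*(m + 2)*(m^2 + 7*m + 12) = (m - 1)*(m + 2)*(m + 4)*(m + 3)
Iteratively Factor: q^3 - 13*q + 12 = (q - 3)*(q^2 + 3*q - 4) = (q - 3)*(q - 1)*(q + 4)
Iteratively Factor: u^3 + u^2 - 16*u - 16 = (u - 4)*(u^2 + 5*u + 4) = (u - 4)*(u + 1)*(u + 4)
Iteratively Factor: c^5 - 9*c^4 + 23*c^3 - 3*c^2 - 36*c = (c - 3)*(c^4 - 6*c^3 + 5*c^2 + 12*c) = (c - 3)^2*(c^3 - 3*c^2 - 4*c) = (c - 3)^2*(c + 1)*(c^2 - 4*c) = c*(c - 3)^2*(c + 1)*(c - 4)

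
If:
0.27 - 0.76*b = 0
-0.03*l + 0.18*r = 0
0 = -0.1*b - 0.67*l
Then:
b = 0.36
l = -0.05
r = -0.01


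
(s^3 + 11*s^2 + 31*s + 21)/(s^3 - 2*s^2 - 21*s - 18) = (s + 7)/(s - 6)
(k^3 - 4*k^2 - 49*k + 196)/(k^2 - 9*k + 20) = (k^2 - 49)/(k - 5)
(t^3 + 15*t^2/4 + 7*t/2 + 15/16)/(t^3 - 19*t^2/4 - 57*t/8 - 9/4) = (t + 5/2)/(t - 6)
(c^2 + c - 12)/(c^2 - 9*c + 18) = (c + 4)/(c - 6)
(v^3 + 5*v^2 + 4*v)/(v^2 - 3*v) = (v^2 + 5*v + 4)/(v - 3)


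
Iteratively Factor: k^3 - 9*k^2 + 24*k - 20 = (k - 2)*(k^2 - 7*k + 10) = (k - 2)^2*(k - 5)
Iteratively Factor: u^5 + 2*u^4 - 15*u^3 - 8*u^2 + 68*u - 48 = (u - 1)*(u^4 + 3*u^3 - 12*u^2 - 20*u + 48) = (u - 2)*(u - 1)*(u^3 + 5*u^2 - 2*u - 24) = (u - 2)*(u - 1)*(u + 4)*(u^2 + u - 6) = (u - 2)^2*(u - 1)*(u + 4)*(u + 3)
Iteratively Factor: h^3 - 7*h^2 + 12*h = (h - 3)*(h^2 - 4*h) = h*(h - 3)*(h - 4)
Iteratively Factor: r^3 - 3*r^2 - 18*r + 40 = (r - 5)*(r^2 + 2*r - 8) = (r - 5)*(r + 4)*(r - 2)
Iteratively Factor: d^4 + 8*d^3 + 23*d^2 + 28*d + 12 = (d + 2)*(d^3 + 6*d^2 + 11*d + 6) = (d + 1)*(d + 2)*(d^2 + 5*d + 6) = (d + 1)*(d + 2)^2*(d + 3)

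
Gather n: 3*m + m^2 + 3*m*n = m^2 + 3*m*n + 3*m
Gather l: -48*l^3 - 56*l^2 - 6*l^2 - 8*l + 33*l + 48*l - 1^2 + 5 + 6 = -48*l^3 - 62*l^2 + 73*l + 10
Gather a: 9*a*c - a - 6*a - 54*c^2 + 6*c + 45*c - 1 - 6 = a*(9*c - 7) - 54*c^2 + 51*c - 7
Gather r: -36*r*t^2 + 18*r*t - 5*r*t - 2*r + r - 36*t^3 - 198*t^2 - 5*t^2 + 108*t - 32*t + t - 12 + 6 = r*(-36*t^2 + 13*t - 1) - 36*t^3 - 203*t^2 + 77*t - 6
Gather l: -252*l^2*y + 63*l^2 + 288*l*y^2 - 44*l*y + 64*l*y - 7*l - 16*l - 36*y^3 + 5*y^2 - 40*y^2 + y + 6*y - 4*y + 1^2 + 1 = l^2*(63 - 252*y) + l*(288*y^2 + 20*y - 23) - 36*y^3 - 35*y^2 + 3*y + 2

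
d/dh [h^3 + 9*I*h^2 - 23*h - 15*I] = 3*h^2 + 18*I*h - 23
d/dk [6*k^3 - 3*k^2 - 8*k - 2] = 18*k^2 - 6*k - 8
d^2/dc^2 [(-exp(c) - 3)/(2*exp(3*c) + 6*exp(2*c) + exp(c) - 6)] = (-16*exp(6*c) - 144*exp(5*c) - 424*exp(4*c) - 594*exp(3*c) - 594*exp(2*c) - 441*exp(c) - 54)*exp(c)/(8*exp(9*c) + 72*exp(8*c) + 228*exp(7*c) + 216*exp(6*c) - 318*exp(5*c) - 702*exp(4*c) + exp(3*c) + 630*exp(2*c) + 108*exp(c) - 216)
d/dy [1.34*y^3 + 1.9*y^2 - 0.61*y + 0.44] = 4.02*y^2 + 3.8*y - 0.61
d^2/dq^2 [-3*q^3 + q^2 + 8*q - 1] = 2 - 18*q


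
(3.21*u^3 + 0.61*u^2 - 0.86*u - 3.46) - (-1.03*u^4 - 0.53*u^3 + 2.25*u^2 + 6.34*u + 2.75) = 1.03*u^4 + 3.74*u^3 - 1.64*u^2 - 7.2*u - 6.21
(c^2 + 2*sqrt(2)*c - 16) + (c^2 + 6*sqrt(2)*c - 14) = 2*c^2 + 8*sqrt(2)*c - 30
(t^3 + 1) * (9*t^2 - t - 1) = 9*t^5 - t^4 - t^3 + 9*t^2 - t - 1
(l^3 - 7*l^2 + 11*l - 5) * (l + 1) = l^4 - 6*l^3 + 4*l^2 + 6*l - 5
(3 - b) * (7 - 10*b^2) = 10*b^3 - 30*b^2 - 7*b + 21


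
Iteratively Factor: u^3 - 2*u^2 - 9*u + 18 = (u - 2)*(u^2 - 9) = (u - 2)*(u + 3)*(u - 3)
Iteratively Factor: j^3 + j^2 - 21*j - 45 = (j + 3)*(j^2 - 2*j - 15) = (j - 5)*(j + 3)*(j + 3)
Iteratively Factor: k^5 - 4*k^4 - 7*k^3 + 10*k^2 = (k)*(k^4 - 4*k^3 - 7*k^2 + 10*k) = k*(k + 2)*(k^3 - 6*k^2 + 5*k) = k*(k - 1)*(k + 2)*(k^2 - 5*k) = k^2*(k - 1)*(k + 2)*(k - 5)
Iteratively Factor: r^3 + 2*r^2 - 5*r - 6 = (r + 3)*(r^2 - r - 2) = (r - 2)*(r + 3)*(r + 1)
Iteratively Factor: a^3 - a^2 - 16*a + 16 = (a - 1)*(a^2 - 16) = (a - 4)*(a - 1)*(a + 4)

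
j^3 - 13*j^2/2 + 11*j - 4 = (j - 4)*(j - 2)*(j - 1/2)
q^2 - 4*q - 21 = (q - 7)*(q + 3)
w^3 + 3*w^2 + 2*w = w*(w + 1)*(w + 2)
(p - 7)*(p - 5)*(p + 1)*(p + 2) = p^4 - 9*p^3 + p^2 + 81*p + 70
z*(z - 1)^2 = z^3 - 2*z^2 + z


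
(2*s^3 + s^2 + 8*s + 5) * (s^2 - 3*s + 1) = 2*s^5 - 5*s^4 + 7*s^3 - 18*s^2 - 7*s + 5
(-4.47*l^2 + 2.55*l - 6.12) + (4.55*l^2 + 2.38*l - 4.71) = 0.0800000000000001*l^2 + 4.93*l - 10.83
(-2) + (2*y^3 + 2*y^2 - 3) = 2*y^3 + 2*y^2 - 5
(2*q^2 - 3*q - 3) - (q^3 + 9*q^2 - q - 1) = -q^3 - 7*q^2 - 2*q - 2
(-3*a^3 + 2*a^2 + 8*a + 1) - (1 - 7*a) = -3*a^3 + 2*a^2 + 15*a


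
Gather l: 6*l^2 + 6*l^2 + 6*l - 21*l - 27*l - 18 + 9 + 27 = 12*l^2 - 42*l + 18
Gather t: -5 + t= t - 5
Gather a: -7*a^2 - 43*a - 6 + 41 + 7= -7*a^2 - 43*a + 42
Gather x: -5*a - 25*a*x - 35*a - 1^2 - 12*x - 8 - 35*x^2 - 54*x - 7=-40*a - 35*x^2 + x*(-25*a - 66) - 16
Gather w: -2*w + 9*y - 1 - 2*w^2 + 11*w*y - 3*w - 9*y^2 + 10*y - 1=-2*w^2 + w*(11*y - 5) - 9*y^2 + 19*y - 2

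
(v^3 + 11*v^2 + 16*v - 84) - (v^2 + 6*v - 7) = v^3 + 10*v^2 + 10*v - 77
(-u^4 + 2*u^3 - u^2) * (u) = -u^5 + 2*u^4 - u^3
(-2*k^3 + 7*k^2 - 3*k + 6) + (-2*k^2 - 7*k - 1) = -2*k^3 + 5*k^2 - 10*k + 5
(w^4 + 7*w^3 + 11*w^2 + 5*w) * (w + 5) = w^5 + 12*w^4 + 46*w^3 + 60*w^2 + 25*w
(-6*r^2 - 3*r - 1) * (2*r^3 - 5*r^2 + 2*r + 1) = -12*r^5 + 24*r^4 + r^3 - 7*r^2 - 5*r - 1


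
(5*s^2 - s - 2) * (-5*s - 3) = -25*s^3 - 10*s^2 + 13*s + 6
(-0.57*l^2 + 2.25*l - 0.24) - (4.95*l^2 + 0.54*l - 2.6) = -5.52*l^2 + 1.71*l + 2.36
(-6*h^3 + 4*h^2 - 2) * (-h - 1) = 6*h^4 + 2*h^3 - 4*h^2 + 2*h + 2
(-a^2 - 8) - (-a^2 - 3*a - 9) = 3*a + 1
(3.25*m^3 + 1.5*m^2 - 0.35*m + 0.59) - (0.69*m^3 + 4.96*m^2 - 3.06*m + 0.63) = 2.56*m^3 - 3.46*m^2 + 2.71*m - 0.04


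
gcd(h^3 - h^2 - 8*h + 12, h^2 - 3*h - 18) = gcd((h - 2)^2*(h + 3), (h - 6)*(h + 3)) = h + 3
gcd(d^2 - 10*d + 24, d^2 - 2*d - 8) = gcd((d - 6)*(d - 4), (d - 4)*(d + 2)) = d - 4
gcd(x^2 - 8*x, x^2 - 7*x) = x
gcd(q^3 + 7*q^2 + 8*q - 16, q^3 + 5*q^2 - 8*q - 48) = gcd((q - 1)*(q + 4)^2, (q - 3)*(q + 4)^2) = q^2 + 8*q + 16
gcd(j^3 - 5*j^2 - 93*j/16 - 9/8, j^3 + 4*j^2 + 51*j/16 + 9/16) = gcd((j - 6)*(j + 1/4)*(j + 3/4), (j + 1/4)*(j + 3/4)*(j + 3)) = j^2 + j + 3/16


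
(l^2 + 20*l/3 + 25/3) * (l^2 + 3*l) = l^4 + 29*l^3/3 + 85*l^2/3 + 25*l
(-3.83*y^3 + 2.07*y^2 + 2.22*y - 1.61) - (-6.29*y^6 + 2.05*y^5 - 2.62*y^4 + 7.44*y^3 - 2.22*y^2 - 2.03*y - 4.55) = 6.29*y^6 - 2.05*y^5 + 2.62*y^4 - 11.27*y^3 + 4.29*y^2 + 4.25*y + 2.94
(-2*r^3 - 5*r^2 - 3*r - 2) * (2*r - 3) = -4*r^4 - 4*r^3 + 9*r^2 + 5*r + 6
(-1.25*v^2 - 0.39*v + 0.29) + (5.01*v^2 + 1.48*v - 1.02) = 3.76*v^2 + 1.09*v - 0.73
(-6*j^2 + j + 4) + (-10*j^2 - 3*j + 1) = -16*j^2 - 2*j + 5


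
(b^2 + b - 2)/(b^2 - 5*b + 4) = (b + 2)/(b - 4)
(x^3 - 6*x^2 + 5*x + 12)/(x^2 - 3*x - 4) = x - 3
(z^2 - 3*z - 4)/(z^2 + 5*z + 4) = (z - 4)/(z + 4)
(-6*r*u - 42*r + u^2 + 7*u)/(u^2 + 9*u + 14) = (-6*r + u)/(u + 2)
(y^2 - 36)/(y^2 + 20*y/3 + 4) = 3*(y - 6)/(3*y + 2)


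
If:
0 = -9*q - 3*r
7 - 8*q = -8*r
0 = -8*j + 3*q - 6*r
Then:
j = 147/256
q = 7/32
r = -21/32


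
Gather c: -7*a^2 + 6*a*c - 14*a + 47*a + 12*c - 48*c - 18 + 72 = -7*a^2 + 33*a + c*(6*a - 36) + 54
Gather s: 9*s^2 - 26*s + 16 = 9*s^2 - 26*s + 16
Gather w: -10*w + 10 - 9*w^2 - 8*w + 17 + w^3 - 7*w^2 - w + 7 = w^3 - 16*w^2 - 19*w + 34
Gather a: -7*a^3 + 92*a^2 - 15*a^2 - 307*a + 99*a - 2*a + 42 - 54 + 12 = -7*a^3 + 77*a^2 - 210*a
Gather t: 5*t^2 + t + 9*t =5*t^2 + 10*t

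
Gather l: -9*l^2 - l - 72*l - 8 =-9*l^2 - 73*l - 8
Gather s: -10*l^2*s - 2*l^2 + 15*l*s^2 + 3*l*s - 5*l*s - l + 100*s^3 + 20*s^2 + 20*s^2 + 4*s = -2*l^2 - l + 100*s^3 + s^2*(15*l + 40) + s*(-10*l^2 - 2*l + 4)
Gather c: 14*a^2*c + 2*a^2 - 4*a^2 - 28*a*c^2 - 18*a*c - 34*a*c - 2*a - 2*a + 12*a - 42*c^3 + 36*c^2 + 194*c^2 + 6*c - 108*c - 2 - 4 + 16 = -2*a^2 + 8*a - 42*c^3 + c^2*(230 - 28*a) + c*(14*a^2 - 52*a - 102) + 10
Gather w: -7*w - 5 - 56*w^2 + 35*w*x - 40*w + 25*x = -56*w^2 + w*(35*x - 47) + 25*x - 5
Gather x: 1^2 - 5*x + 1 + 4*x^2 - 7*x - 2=4*x^2 - 12*x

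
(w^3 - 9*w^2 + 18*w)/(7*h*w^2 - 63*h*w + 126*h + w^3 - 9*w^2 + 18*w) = w/(7*h + w)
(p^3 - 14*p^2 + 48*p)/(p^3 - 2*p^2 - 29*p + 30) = p*(p - 8)/(p^2 + 4*p - 5)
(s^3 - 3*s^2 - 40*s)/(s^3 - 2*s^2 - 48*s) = (s + 5)/(s + 6)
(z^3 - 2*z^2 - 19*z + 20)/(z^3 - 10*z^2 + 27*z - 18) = (z^2 - z - 20)/(z^2 - 9*z + 18)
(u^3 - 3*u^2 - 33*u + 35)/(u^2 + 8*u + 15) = (u^2 - 8*u + 7)/(u + 3)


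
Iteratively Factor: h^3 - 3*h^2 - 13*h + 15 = (h - 1)*(h^2 - 2*h - 15) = (h - 5)*(h - 1)*(h + 3)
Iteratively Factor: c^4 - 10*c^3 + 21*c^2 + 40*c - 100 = (c + 2)*(c^3 - 12*c^2 + 45*c - 50) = (c - 5)*(c + 2)*(c^2 - 7*c + 10) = (c - 5)^2*(c + 2)*(c - 2)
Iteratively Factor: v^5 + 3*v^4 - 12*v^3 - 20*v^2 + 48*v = (v + 4)*(v^4 - v^3 - 8*v^2 + 12*v) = (v - 2)*(v + 4)*(v^3 + v^2 - 6*v) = v*(v - 2)*(v + 4)*(v^2 + v - 6) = v*(v - 2)^2*(v + 4)*(v + 3)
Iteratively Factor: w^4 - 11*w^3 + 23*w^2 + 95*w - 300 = (w - 5)*(w^3 - 6*w^2 - 7*w + 60) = (w - 5)^2*(w^2 - w - 12) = (w - 5)^2*(w - 4)*(w + 3)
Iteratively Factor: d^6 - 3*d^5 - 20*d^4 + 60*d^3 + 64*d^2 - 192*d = (d - 3)*(d^5 - 20*d^3 + 64*d) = (d - 4)*(d - 3)*(d^4 + 4*d^3 - 4*d^2 - 16*d) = (d - 4)*(d - 3)*(d + 2)*(d^3 + 2*d^2 - 8*d) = d*(d - 4)*(d - 3)*(d + 2)*(d^2 + 2*d - 8) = d*(d - 4)*(d - 3)*(d + 2)*(d + 4)*(d - 2)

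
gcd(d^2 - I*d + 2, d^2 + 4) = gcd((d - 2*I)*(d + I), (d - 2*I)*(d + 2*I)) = d - 2*I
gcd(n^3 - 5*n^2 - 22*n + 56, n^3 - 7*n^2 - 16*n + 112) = n^2 - 3*n - 28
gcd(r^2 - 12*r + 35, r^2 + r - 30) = r - 5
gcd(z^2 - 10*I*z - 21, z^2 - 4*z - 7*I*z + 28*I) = z - 7*I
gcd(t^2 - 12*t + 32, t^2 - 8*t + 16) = t - 4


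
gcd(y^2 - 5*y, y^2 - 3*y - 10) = y - 5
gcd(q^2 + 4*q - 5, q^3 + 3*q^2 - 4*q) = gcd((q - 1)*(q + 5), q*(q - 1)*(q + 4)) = q - 1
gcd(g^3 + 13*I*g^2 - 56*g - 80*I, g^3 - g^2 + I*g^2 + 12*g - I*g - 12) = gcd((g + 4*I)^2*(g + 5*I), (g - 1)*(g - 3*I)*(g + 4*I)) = g + 4*I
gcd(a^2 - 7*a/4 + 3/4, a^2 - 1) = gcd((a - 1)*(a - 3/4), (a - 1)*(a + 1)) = a - 1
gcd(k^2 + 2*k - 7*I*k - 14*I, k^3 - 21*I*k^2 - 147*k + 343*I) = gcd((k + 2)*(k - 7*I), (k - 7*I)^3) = k - 7*I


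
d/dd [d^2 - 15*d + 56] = 2*d - 15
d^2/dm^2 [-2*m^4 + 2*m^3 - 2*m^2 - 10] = -24*m^2 + 12*m - 4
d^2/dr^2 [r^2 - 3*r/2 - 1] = 2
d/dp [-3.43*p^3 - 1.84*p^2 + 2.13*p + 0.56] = -10.29*p^2 - 3.68*p + 2.13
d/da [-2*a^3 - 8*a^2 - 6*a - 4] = -6*a^2 - 16*a - 6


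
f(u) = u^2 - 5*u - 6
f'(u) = 2*u - 5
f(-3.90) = 28.71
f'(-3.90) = -12.80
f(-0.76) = -1.62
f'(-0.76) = -6.52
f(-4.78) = 40.75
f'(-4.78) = -14.56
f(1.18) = -10.51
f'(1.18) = -2.64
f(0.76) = -9.22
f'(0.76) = -3.48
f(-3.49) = 23.63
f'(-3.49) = -11.98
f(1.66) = -11.54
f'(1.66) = -1.68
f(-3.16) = 19.79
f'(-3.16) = -11.32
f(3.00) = -12.00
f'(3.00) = 1.00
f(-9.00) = 120.00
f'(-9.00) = -23.00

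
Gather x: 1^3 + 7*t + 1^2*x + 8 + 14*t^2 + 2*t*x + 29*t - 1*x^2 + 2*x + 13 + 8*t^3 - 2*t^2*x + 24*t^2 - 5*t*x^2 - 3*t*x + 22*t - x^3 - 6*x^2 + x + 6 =8*t^3 + 38*t^2 + 58*t - x^3 + x^2*(-5*t - 7) + x*(-2*t^2 - t + 4) + 28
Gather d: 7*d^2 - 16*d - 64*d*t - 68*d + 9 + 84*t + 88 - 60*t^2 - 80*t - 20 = 7*d^2 + d*(-64*t - 84) - 60*t^2 + 4*t + 77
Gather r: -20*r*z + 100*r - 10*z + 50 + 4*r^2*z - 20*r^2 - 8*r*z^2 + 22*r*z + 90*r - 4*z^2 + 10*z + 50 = r^2*(4*z - 20) + r*(-8*z^2 + 2*z + 190) - 4*z^2 + 100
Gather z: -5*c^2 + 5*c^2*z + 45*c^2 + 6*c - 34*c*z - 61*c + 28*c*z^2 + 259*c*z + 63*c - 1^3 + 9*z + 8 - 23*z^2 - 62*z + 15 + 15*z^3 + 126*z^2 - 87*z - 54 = 40*c^2 + 8*c + 15*z^3 + z^2*(28*c + 103) + z*(5*c^2 + 225*c - 140) - 32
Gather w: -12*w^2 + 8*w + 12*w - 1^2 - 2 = -12*w^2 + 20*w - 3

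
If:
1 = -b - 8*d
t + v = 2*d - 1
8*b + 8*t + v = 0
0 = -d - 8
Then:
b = 63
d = -8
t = -487/7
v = 368/7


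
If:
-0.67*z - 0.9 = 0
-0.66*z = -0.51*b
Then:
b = -1.74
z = -1.34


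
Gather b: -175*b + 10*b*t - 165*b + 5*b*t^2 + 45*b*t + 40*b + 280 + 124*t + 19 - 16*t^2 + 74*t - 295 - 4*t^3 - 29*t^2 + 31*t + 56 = b*(5*t^2 + 55*t - 300) - 4*t^3 - 45*t^2 + 229*t + 60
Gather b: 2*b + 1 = 2*b + 1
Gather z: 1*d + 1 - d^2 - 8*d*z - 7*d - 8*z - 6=-d^2 - 6*d + z*(-8*d - 8) - 5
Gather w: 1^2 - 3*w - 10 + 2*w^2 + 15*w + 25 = 2*w^2 + 12*w + 16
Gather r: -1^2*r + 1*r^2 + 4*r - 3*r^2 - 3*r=-2*r^2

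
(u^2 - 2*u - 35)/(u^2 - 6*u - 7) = (u + 5)/(u + 1)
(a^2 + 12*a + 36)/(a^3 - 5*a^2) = (a^2 + 12*a + 36)/(a^2*(a - 5))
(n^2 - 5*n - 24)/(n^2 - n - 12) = (n - 8)/(n - 4)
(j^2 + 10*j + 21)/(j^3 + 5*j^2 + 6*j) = (j + 7)/(j*(j + 2))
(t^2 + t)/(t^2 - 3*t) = (t + 1)/(t - 3)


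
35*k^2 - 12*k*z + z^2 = (-7*k + z)*(-5*k + z)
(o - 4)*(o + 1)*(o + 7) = o^3 + 4*o^2 - 25*o - 28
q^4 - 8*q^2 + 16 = (q - 2)^2*(q + 2)^2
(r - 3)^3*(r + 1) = r^4 - 8*r^3 + 18*r^2 - 27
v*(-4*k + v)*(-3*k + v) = 12*k^2*v - 7*k*v^2 + v^3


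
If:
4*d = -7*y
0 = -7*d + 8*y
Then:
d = 0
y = 0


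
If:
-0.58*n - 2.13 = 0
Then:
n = -3.67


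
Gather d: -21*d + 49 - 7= 42 - 21*d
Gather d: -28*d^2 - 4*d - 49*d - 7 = -28*d^2 - 53*d - 7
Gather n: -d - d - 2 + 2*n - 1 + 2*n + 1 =-2*d + 4*n - 2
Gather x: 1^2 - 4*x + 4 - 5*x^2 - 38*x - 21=-5*x^2 - 42*x - 16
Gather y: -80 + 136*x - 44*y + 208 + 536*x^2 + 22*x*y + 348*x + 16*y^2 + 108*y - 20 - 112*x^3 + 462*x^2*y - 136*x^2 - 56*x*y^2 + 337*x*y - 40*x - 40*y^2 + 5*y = -112*x^3 + 400*x^2 + 444*x + y^2*(-56*x - 24) + y*(462*x^2 + 359*x + 69) + 108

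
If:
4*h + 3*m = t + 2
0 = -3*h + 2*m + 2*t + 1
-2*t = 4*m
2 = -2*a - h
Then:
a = -15/14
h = 1/7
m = 2/7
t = -4/7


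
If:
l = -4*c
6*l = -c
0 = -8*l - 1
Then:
No Solution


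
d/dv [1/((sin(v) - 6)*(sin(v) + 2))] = 2*(2 - sin(v))*cos(v)/((sin(v) - 6)^2*(sin(v) + 2)^2)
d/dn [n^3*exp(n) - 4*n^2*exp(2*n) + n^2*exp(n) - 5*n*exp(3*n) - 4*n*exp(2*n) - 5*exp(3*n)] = (n^3 - 8*n^2*exp(n) + 4*n^2 - 15*n*exp(2*n) - 16*n*exp(n) + 2*n - 20*exp(2*n) - 4*exp(n))*exp(n)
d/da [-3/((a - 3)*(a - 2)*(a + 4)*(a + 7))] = 6*(2*a^3 + 9*a^2 - 21*a - 37)/(a^8 + 12*a^7 - 6*a^6 - 400*a^5 - 111*a^4 + 5124*a^3 - 1580*a^2 - 24864*a + 28224)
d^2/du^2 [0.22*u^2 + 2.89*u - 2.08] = 0.440000000000000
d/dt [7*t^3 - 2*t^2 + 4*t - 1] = 21*t^2 - 4*t + 4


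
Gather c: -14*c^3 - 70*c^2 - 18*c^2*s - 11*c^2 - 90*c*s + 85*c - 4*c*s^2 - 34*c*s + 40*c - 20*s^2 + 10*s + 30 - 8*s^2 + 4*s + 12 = -14*c^3 + c^2*(-18*s - 81) + c*(-4*s^2 - 124*s + 125) - 28*s^2 + 14*s + 42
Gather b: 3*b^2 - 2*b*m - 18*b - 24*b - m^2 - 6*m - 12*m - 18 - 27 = 3*b^2 + b*(-2*m - 42) - m^2 - 18*m - 45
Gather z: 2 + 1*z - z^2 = -z^2 + z + 2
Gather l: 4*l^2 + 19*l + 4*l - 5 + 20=4*l^2 + 23*l + 15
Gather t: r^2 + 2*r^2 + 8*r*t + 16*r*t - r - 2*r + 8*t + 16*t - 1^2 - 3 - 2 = 3*r^2 - 3*r + t*(24*r + 24) - 6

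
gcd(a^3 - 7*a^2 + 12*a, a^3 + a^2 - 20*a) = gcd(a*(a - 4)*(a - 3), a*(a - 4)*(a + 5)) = a^2 - 4*a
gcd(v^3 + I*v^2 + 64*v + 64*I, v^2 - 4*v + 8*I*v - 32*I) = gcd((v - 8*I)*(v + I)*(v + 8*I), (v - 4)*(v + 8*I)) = v + 8*I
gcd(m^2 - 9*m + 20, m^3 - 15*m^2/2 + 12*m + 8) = m - 4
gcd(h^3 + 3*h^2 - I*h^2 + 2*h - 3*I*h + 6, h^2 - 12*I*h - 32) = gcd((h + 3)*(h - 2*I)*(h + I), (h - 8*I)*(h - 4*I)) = 1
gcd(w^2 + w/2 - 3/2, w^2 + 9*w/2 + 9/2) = w + 3/2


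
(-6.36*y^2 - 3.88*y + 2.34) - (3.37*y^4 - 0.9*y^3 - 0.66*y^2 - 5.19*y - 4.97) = -3.37*y^4 + 0.9*y^3 - 5.7*y^2 + 1.31*y + 7.31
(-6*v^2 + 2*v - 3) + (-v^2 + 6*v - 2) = -7*v^2 + 8*v - 5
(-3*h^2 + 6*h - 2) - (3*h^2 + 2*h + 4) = -6*h^2 + 4*h - 6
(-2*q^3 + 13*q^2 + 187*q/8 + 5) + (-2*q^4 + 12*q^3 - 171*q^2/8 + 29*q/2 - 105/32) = -2*q^4 + 10*q^3 - 67*q^2/8 + 303*q/8 + 55/32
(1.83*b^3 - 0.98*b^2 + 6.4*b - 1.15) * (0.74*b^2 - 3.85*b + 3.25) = 1.3542*b^5 - 7.7707*b^4 + 14.4565*b^3 - 28.676*b^2 + 25.2275*b - 3.7375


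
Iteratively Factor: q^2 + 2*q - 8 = (q - 2)*(q + 4)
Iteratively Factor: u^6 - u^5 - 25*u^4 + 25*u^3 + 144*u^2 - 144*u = (u - 4)*(u^5 + 3*u^4 - 13*u^3 - 27*u^2 + 36*u) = (u - 4)*(u + 4)*(u^4 - u^3 - 9*u^2 + 9*u) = u*(u - 4)*(u + 4)*(u^3 - u^2 - 9*u + 9) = u*(u - 4)*(u + 3)*(u + 4)*(u^2 - 4*u + 3) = u*(u - 4)*(u - 3)*(u + 3)*(u + 4)*(u - 1)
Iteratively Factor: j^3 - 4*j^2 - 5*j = (j + 1)*(j^2 - 5*j) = j*(j + 1)*(j - 5)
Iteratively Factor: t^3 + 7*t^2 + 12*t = (t)*(t^2 + 7*t + 12) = t*(t + 3)*(t + 4)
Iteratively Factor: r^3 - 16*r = (r - 4)*(r^2 + 4*r) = (r - 4)*(r + 4)*(r)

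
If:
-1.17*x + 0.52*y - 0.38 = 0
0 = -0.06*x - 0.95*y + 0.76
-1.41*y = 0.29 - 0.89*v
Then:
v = 1.59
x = 0.03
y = 0.80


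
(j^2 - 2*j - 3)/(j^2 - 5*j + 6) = (j + 1)/(j - 2)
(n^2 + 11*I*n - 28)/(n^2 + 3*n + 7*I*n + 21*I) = (n + 4*I)/(n + 3)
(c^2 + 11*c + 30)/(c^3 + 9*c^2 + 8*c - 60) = 1/(c - 2)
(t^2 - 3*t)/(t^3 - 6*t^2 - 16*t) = (3 - t)/(-t^2 + 6*t + 16)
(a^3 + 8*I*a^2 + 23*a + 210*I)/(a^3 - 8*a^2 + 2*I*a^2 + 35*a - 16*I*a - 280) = (a + 6*I)/(a - 8)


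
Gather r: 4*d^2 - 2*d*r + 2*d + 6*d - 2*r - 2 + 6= 4*d^2 + 8*d + r*(-2*d - 2) + 4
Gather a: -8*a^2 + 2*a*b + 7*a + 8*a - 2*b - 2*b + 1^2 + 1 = -8*a^2 + a*(2*b + 15) - 4*b + 2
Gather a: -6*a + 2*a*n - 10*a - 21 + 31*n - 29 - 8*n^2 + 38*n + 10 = a*(2*n - 16) - 8*n^2 + 69*n - 40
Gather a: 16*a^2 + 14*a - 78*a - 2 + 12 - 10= 16*a^2 - 64*a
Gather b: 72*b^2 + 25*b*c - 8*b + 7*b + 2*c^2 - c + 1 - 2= 72*b^2 + b*(25*c - 1) + 2*c^2 - c - 1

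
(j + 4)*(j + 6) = j^2 + 10*j + 24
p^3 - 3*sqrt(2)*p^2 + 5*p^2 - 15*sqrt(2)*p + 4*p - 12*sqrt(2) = (p + 1)*(p + 4)*(p - 3*sqrt(2))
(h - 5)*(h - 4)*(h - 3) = h^3 - 12*h^2 + 47*h - 60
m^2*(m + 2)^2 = m^4 + 4*m^3 + 4*m^2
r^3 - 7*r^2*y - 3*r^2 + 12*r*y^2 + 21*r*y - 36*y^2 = (r - 3)*(r - 4*y)*(r - 3*y)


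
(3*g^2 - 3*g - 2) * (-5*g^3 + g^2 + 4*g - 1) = -15*g^5 + 18*g^4 + 19*g^3 - 17*g^2 - 5*g + 2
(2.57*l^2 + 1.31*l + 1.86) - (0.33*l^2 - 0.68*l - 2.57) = 2.24*l^2 + 1.99*l + 4.43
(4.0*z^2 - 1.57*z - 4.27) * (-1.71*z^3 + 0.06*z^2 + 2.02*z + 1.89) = -6.84*z^5 + 2.9247*z^4 + 15.2875*z^3 + 4.1324*z^2 - 11.5927*z - 8.0703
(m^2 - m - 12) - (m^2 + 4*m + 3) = -5*m - 15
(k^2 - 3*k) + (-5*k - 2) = k^2 - 8*k - 2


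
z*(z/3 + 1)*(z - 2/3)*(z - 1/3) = z^4/3 + 2*z^3/3 - 25*z^2/27 + 2*z/9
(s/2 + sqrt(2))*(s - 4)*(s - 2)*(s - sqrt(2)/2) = s^4/2 - 3*s^3 + 3*sqrt(2)*s^3/4 - 9*sqrt(2)*s^2/2 + 3*s^2 + 6*s + 6*sqrt(2)*s - 8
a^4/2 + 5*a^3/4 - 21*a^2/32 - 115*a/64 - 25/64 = (a/2 + 1/2)*(a - 5/4)*(a + 1/4)*(a + 5/2)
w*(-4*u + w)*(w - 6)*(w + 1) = -4*u*w^3 + 20*u*w^2 + 24*u*w + w^4 - 5*w^3 - 6*w^2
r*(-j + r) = -j*r + r^2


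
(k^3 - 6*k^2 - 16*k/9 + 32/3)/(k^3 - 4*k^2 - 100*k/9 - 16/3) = (3*k - 4)/(3*k + 2)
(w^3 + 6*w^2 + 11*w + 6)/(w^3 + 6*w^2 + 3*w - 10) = (w^2 + 4*w + 3)/(w^2 + 4*w - 5)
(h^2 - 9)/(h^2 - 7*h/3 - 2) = 3*(h + 3)/(3*h + 2)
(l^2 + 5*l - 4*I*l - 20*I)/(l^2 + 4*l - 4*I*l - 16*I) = (l + 5)/(l + 4)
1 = 1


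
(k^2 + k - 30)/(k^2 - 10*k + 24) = (k^2 + k - 30)/(k^2 - 10*k + 24)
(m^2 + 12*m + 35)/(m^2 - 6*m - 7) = (m^2 + 12*m + 35)/(m^2 - 6*m - 7)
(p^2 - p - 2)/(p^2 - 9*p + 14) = (p + 1)/(p - 7)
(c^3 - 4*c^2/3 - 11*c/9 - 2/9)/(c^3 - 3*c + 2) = (9*c^3 - 12*c^2 - 11*c - 2)/(9*(c^3 - 3*c + 2))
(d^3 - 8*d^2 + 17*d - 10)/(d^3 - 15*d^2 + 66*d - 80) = (d - 1)/(d - 8)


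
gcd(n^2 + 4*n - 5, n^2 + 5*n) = n + 5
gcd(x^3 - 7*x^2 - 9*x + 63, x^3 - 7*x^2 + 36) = x - 3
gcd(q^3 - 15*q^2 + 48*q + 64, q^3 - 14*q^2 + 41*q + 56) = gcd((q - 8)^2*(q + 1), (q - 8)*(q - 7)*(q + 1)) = q^2 - 7*q - 8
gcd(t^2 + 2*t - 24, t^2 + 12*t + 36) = t + 6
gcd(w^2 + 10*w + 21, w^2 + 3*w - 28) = w + 7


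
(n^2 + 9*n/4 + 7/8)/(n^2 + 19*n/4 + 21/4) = (n + 1/2)/(n + 3)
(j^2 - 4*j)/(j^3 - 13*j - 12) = j/(j^2 + 4*j + 3)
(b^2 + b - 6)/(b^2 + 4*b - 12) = (b + 3)/(b + 6)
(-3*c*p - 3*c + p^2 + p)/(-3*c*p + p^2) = (p + 1)/p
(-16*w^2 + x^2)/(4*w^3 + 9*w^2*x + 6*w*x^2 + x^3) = (-4*w + x)/(w^2 + 2*w*x + x^2)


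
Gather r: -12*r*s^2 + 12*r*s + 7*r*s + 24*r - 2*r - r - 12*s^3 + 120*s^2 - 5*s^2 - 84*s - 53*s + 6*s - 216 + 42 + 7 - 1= r*(-12*s^2 + 19*s + 21) - 12*s^3 + 115*s^2 - 131*s - 168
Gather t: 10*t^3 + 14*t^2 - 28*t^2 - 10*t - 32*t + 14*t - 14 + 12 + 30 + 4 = 10*t^3 - 14*t^2 - 28*t + 32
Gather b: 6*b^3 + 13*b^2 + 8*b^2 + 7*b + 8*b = 6*b^3 + 21*b^2 + 15*b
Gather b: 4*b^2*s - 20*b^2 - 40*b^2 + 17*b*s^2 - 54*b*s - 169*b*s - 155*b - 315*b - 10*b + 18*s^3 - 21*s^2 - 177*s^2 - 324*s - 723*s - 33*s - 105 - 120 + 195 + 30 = b^2*(4*s - 60) + b*(17*s^2 - 223*s - 480) + 18*s^3 - 198*s^2 - 1080*s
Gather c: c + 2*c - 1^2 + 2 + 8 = 3*c + 9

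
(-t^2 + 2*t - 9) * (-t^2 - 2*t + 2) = t^4 + 3*t^2 + 22*t - 18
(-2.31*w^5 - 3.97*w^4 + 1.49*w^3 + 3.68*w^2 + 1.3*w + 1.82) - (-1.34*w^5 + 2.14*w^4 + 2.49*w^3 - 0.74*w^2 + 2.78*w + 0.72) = -0.97*w^5 - 6.11*w^4 - 1.0*w^3 + 4.42*w^2 - 1.48*w + 1.1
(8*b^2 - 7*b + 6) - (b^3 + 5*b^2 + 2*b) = -b^3 + 3*b^2 - 9*b + 6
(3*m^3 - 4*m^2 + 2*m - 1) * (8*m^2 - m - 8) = 24*m^5 - 35*m^4 - 4*m^3 + 22*m^2 - 15*m + 8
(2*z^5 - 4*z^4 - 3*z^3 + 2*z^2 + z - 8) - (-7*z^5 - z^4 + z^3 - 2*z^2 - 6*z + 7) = 9*z^5 - 3*z^4 - 4*z^3 + 4*z^2 + 7*z - 15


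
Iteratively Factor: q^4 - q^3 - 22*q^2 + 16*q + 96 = (q - 4)*(q^3 + 3*q^2 - 10*q - 24) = (q - 4)*(q - 3)*(q^2 + 6*q + 8) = (q - 4)*(q - 3)*(q + 4)*(q + 2)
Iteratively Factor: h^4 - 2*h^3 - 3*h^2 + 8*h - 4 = (h + 2)*(h^3 - 4*h^2 + 5*h - 2) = (h - 1)*(h + 2)*(h^2 - 3*h + 2) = (h - 2)*(h - 1)*(h + 2)*(h - 1)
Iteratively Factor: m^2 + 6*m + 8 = (m + 4)*(m + 2)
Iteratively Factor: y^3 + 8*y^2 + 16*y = (y)*(y^2 + 8*y + 16) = y*(y + 4)*(y + 4)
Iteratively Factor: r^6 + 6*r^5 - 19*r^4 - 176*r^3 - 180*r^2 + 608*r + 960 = (r - 2)*(r^5 + 8*r^4 - 3*r^3 - 182*r^2 - 544*r - 480) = (r - 2)*(r + 4)*(r^4 + 4*r^3 - 19*r^2 - 106*r - 120) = (r - 2)*(r + 2)*(r + 4)*(r^3 + 2*r^2 - 23*r - 60) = (r - 5)*(r - 2)*(r + 2)*(r + 4)*(r^2 + 7*r + 12) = (r - 5)*(r - 2)*(r + 2)*(r + 4)^2*(r + 3)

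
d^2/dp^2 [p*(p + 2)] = 2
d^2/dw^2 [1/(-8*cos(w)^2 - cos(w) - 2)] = (256*sin(w)^4 - 65*sin(w)^2 - 32*cos(w) + 6*cos(3*w) - 161)/(-8*sin(w)^2 + cos(w) + 10)^3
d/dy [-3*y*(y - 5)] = 15 - 6*y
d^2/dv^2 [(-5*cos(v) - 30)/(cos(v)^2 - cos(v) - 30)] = 5*(-9*sin(v)^4*cos(v) - 25*sin(v)^4 + 710*sin(v)^2 - 1391*cos(v)/2 - 42*cos(3*v) + cos(5*v)/2 - 373)/(sin(v)^2 + cos(v) + 29)^3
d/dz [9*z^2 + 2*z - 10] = 18*z + 2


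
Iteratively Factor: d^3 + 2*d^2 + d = (d + 1)*(d^2 + d) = d*(d + 1)*(d + 1)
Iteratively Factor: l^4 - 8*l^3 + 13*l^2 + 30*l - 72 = (l - 4)*(l^3 - 4*l^2 - 3*l + 18) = (l - 4)*(l + 2)*(l^2 - 6*l + 9) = (l - 4)*(l - 3)*(l + 2)*(l - 3)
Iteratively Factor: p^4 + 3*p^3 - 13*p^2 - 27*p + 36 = (p + 3)*(p^3 - 13*p + 12) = (p + 3)*(p + 4)*(p^2 - 4*p + 3) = (p - 3)*(p + 3)*(p + 4)*(p - 1)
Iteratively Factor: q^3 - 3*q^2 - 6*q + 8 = (q - 1)*(q^2 - 2*q - 8) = (q - 1)*(q + 2)*(q - 4)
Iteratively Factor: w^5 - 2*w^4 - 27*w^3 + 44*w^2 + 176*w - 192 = (w - 1)*(w^4 - w^3 - 28*w^2 + 16*w + 192) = (w - 4)*(w - 1)*(w^3 + 3*w^2 - 16*w - 48) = (w - 4)*(w - 1)*(w + 3)*(w^2 - 16) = (w - 4)^2*(w - 1)*(w + 3)*(w + 4)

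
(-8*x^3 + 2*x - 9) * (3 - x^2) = 8*x^5 - 26*x^3 + 9*x^2 + 6*x - 27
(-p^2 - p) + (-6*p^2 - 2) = -7*p^2 - p - 2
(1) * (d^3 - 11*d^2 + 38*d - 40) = d^3 - 11*d^2 + 38*d - 40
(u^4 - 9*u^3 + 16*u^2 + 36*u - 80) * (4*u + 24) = 4*u^5 - 12*u^4 - 152*u^3 + 528*u^2 + 544*u - 1920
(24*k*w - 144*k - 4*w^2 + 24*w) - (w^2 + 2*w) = 24*k*w - 144*k - 5*w^2 + 22*w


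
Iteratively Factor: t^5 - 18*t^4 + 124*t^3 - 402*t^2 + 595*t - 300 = (t - 5)*(t^4 - 13*t^3 + 59*t^2 - 107*t + 60) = (t - 5)*(t - 4)*(t^3 - 9*t^2 + 23*t - 15) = (t - 5)^2*(t - 4)*(t^2 - 4*t + 3) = (t - 5)^2*(t - 4)*(t - 1)*(t - 3)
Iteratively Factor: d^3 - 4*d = (d - 2)*(d^2 + 2*d) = (d - 2)*(d + 2)*(d)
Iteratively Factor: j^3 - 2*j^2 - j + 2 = (j + 1)*(j^2 - 3*j + 2) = (j - 2)*(j + 1)*(j - 1)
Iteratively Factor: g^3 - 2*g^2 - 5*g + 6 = (g + 2)*(g^2 - 4*g + 3) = (g - 1)*(g + 2)*(g - 3)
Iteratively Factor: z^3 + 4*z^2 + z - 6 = (z + 2)*(z^2 + 2*z - 3) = (z - 1)*(z + 2)*(z + 3)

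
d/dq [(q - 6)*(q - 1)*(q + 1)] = 3*q^2 - 12*q - 1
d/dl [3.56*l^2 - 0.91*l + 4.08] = 7.12*l - 0.91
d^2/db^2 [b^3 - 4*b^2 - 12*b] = 6*b - 8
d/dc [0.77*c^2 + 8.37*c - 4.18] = 1.54*c + 8.37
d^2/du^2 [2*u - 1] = 0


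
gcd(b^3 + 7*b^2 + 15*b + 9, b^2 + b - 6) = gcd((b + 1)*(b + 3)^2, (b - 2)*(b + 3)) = b + 3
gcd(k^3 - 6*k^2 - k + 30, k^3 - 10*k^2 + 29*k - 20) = k - 5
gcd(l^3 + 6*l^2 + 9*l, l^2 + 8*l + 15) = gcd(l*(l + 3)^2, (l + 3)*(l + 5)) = l + 3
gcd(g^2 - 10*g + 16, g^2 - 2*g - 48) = g - 8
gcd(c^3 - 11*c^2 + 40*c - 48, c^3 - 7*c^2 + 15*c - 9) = c - 3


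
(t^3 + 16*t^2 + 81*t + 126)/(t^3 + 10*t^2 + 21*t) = (t + 6)/t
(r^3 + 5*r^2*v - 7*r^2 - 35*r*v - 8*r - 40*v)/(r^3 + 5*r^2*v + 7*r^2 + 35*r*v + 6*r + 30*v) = (r - 8)/(r + 6)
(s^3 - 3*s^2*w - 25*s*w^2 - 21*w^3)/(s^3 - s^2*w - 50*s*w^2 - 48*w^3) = (s^2 - 4*s*w - 21*w^2)/(s^2 - 2*s*w - 48*w^2)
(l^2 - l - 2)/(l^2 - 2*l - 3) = (l - 2)/(l - 3)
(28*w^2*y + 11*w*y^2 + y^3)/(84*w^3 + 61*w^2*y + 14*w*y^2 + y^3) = y/(3*w + y)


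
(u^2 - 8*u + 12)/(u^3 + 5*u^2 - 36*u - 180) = (u - 2)/(u^2 + 11*u + 30)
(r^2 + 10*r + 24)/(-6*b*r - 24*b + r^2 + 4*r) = (r + 6)/(-6*b + r)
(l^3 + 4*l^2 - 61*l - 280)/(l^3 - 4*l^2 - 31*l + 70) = (l^2 - l - 56)/(l^2 - 9*l + 14)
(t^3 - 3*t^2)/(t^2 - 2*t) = t*(t - 3)/(t - 2)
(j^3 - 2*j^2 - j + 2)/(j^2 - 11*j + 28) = (j^3 - 2*j^2 - j + 2)/(j^2 - 11*j + 28)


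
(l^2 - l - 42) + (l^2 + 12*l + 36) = 2*l^2 + 11*l - 6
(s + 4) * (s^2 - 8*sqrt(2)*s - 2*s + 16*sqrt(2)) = s^3 - 8*sqrt(2)*s^2 + 2*s^2 - 16*sqrt(2)*s - 8*s + 64*sqrt(2)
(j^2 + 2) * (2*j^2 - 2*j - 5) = 2*j^4 - 2*j^3 - j^2 - 4*j - 10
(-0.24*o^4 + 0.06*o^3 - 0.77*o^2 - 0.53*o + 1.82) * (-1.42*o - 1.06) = 0.3408*o^5 + 0.1692*o^4 + 1.0298*o^3 + 1.5688*o^2 - 2.0226*o - 1.9292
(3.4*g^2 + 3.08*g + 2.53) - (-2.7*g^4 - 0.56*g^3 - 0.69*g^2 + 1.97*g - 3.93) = 2.7*g^4 + 0.56*g^3 + 4.09*g^2 + 1.11*g + 6.46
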